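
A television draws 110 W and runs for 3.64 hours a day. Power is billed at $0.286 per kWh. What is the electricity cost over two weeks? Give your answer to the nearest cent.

Energy = 110 W × 3.64 h/day × 14 days = 5,606 Wh = 5.606 kWh
Cost = 5.606 kWh × $0.286/kWh = $1.60

$1.60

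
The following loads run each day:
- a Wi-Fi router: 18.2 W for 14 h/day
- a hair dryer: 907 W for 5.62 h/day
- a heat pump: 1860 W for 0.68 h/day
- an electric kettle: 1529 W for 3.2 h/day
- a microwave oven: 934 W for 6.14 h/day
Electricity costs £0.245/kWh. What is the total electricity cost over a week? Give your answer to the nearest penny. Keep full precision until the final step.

£29.57

Wi-Fi router: 18.2 W × 14 h × 7 d = 1,784 Wh = 1.784 kWh
hair dryer: 907 W × 5.62 h × 7 d = 35,681 Wh = 35.68 kWh
heat pump: 1860 W × 0.68 h × 7 d = 8,854 Wh = 8.854 kWh
electric kettle: 1529 W × 3.2 h × 7 d = 34,250 Wh = 34.25 kWh
microwave oven: 934 W × 6.14 h × 7 d = 40,143 Wh = 40.14 kWh
Total energy = 1.784 + 35.68 + 8.854 + 34.25 + 40.14 = 120.7 kWh
Cost = 120.7 kWh × £0.245 = £29.57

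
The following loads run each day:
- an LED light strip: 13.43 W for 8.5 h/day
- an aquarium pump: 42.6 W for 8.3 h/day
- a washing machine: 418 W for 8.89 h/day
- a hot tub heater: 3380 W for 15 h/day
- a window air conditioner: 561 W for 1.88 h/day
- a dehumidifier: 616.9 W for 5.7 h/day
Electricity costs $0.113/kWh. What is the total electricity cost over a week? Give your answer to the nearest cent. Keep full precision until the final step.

LED light strip: 13.43 W × 8.5 h × 7 d = 799 Wh = 0.7991 kWh
aquarium pump: 42.6 W × 8.3 h × 7 d = 2,475 Wh = 2.475 kWh
washing machine: 418 W × 8.89 h × 7 d = 26,012 Wh = 26.01 kWh
hot tub heater: 3380 W × 15 h × 7 d = 354,900 Wh = 354.9 kWh
window air conditioner: 561 W × 1.88 h × 7 d = 7,383 Wh = 7.383 kWh
dehumidifier: 616.9 W × 5.7 h × 7 d = 24,614 Wh = 24.61 kWh
Total energy = 0.7991 + 2.475 + 26.01 + 354.9 + 7.383 + 24.61 = 416.2 kWh
Cost = 416.2 kWh × $0.113 = $47.03

$47.03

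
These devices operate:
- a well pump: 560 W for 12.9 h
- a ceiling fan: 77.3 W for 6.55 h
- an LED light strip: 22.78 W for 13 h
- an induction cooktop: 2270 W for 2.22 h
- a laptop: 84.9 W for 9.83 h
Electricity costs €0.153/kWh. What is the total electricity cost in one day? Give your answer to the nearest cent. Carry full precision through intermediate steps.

€2.13

well pump: 560 W × 12.9 h = 7,224 Wh = 7.224 kWh
ceiling fan: 77.3 W × 6.55 h = 506 Wh = 0.5063 kWh
LED light strip: 22.78 W × 13 h = 296 Wh = 0.2961 kWh
induction cooktop: 2270 W × 2.22 h = 5,039 Wh = 5.039 kWh
laptop: 84.9 W × 9.83 h = 835 Wh = 0.8346 kWh
Total energy = 7.224 + 0.5063 + 0.2961 + 5.039 + 0.8346 = 13.9 kWh
Cost = 13.9 kWh × €0.153 = €2.13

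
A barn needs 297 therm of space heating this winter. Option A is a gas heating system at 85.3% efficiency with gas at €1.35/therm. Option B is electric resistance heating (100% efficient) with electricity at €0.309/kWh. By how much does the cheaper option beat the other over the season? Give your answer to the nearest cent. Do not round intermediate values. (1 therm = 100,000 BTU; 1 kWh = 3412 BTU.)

€2219.67

Heat load = 297 therm × 100,000 = 29,700,000 BTU
Gas: input = 29,700,000 / 0.853 = 34,818,288 BTU = 348.2 therm → 348.2 × €1.35 = €470.05
Electric: 29,700,000 BTU / 3412 = 8,705 kWh → × €0.309 = €2,689.71
Difference = |€470.05 − €2,689.71| = €2,219.67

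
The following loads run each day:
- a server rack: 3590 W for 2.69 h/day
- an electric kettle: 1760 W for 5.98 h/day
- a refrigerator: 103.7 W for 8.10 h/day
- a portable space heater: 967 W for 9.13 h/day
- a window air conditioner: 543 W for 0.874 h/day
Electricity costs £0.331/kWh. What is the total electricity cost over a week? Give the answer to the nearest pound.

£70

server rack: 3590 W × 2.69 h × 7 d = 67,600 Wh = 67.6 kWh
electric kettle: 1760 W × 5.98 h × 7 d = 73,674 Wh = 73.67 kWh
refrigerator: 103.7 W × 8.10 h × 7 d = 5,880 Wh = 5.88 kWh
portable space heater: 967 W × 9.13 h × 7 d = 61,801 Wh = 61.8 kWh
window air conditioner: 543 W × 0.874 h × 7 d = 3,322 Wh = 3.322 kWh
Total energy = 67.6 + 73.67 + 5.88 + 61.8 + 3.322 = 212.3 kWh
Cost = 212.3 kWh × £0.331 = £70.26 ≈ £70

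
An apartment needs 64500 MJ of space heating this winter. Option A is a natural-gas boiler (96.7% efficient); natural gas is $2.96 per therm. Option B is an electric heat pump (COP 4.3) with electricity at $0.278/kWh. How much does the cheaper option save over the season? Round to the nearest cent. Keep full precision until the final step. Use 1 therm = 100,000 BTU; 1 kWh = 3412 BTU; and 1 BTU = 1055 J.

Heat load = 64500 MJ = 64,500,000,000 J / 1055 = 61,137,441 BTU
Gas: input = 61,137,441 / 0.967 = 63,223,827 BTU = 632.2 therm → 632.2 × $2.96 = $1,871.43
Heat pump: 61,137,441 BTU / 3412 = 17,920 kWh heat; / 4.3 = 4,167 kWh in → × $0.278 = $1,158.44
Difference = |$1,871.43 − $1,158.44| = $712.98

$712.98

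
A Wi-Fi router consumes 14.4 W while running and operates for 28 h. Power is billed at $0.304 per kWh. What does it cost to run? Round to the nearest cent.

Energy = 14.4 W × 28 h = 403 Wh = 0.4032 kWh
Cost = 0.4032 kWh × $0.304/kWh = $0.12

$0.12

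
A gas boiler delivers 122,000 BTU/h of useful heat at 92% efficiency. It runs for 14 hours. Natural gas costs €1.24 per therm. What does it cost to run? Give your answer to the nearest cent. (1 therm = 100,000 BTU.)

€23.02

Heat delivered = 122,000 BTU/h × 14 h = 1,708,000 BTU
Gas input = 1,708,000 / 0.92 = 1,856,522 BTU
= 1,856,522 / 100,000 = 18.57 therm
Cost = 18.57 × €1.24/therm = €23.02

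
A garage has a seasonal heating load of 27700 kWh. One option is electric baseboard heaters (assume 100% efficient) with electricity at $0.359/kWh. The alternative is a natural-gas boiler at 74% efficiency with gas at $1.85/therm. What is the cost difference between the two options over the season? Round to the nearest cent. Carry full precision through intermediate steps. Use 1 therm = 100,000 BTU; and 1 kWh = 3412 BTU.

Heat load = 27700 kWh × 3412 = 94,512,400 BTU
Gas: input = 94,512,400 / 0.74 = 127,719,459 BTU = 1,277 therm → 1,277 × $1.85 = $2,362.81
Electric: 94,512,400 BTU / 3412 = 27,700 kWh → × $0.359 = $9,944.30
Difference = |$2,362.81 − $9,944.30| = $7,581.49

$7581.49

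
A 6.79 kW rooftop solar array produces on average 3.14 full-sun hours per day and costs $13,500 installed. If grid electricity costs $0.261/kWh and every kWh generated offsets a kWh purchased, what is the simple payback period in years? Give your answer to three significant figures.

Daily generation = 6.79 kW × 3.14 h = 21.32 kWh
Annual generation = 21.32 × 365 = 7782 kWh
Annual savings = 7782 × $0.261 = $2,031.11
Payback = $13,500 / $2,031.11 = 6.65 years

6.65 years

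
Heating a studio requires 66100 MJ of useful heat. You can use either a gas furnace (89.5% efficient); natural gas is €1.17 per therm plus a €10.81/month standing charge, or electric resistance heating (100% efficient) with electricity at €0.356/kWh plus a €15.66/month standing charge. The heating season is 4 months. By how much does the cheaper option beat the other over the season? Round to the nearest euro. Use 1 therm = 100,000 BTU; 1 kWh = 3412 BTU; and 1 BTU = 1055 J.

€5738

Heat load = 66100 MJ = 66,100,000,000 J / 1055 = 62,654,028 BTU
Gas: input = 62,654,028 / 0.895 = 70,004,501 BTU = 700 therm → 700 × €1.17 = €819.05; + 4 × €10.81 standing = €862.29
Electric: 62,654,028 BTU / 3412 = 18,360 kWh → × €0.356 = €6,537.17; + 4 × €15.66 standing = €6,599.81
Difference = |€862.29 − €6,599.81| = €5,737.52 ≈ €5738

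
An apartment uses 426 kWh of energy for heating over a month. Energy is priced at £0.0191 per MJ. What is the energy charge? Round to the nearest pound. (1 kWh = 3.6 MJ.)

£29

426 kWh × (3.6 MJ/kWh) = 1,534 MJ
Cost = 1,534 MJ × £0.0191/MJ = £29.29 ≈ £29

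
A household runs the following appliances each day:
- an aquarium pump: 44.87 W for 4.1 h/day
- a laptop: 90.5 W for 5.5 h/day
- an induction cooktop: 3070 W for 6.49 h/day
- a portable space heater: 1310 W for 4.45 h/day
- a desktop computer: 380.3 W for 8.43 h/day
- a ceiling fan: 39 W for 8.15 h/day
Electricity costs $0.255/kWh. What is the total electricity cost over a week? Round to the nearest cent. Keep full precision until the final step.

$53.48

aquarium pump: 44.87 W × 4.1 h × 7 d = 1,288 Wh = 1.288 kWh
laptop: 90.5 W × 5.5 h × 7 d = 3,484 Wh = 3.484 kWh
induction cooktop: 3070 W × 6.49 h × 7 d = 139,470 Wh = 139.5 kWh
portable space heater: 1310 W × 4.45 h × 7 d = 40,806 Wh = 40.81 kWh
desktop computer: 380.3 W × 8.43 h × 7 d = 22,442 Wh = 22.44 kWh
ceiling fan: 39 W × 8.15 h × 7 d = 2,225 Wh = 2.225 kWh
Total energy = 1.288 + 3.484 + 139.5 + 40.81 + 22.44 + 2.225 = 209.7 kWh
Cost = 209.7 kWh × $0.255 = $53.48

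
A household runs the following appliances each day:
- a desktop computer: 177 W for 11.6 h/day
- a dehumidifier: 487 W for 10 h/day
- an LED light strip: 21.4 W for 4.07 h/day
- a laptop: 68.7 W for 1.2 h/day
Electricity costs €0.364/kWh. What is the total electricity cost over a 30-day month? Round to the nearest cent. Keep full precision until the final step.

€77.45

desktop computer: 177 W × 11.6 h × 30 d = 61,596 Wh = 61.6 kWh
dehumidifier: 487 W × 10 h × 30 d = 146,100 Wh = 146.1 kWh
LED light strip: 21.4 W × 4.07 h × 30 d = 2,613 Wh = 2.613 kWh
laptop: 68.7 W × 1.2 h × 30 d = 2,473 Wh = 2.473 kWh
Total energy = 61.6 + 146.1 + 2.613 + 2.473 = 212.8 kWh
Cost = 212.8 kWh × €0.364 = €77.45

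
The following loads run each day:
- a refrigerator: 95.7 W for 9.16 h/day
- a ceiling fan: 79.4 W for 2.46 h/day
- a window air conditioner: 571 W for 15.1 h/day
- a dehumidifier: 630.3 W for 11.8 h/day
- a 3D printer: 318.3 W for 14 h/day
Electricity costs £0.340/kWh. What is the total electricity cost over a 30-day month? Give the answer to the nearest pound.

refrigerator: 95.7 W × 9.16 h × 30 d = 26,298 Wh = 26.3 kWh
ceiling fan: 79.4 W × 2.46 h × 30 d = 5,860 Wh = 5.86 kWh
window air conditioner: 571 W × 15.1 h × 30 d = 258,663 Wh = 258.7 kWh
dehumidifier: 630.3 W × 11.8 h × 30 d = 223,126 Wh = 223.1 kWh
3D printer: 318.3 W × 14 h × 30 d = 133,686 Wh = 133.7 kWh
Total energy = 26.3 + 5.86 + 258.7 + 223.1 + 133.7 = 647.6 kWh
Cost = 647.6 kWh × £0.340 = £220.20 ≈ £220

£220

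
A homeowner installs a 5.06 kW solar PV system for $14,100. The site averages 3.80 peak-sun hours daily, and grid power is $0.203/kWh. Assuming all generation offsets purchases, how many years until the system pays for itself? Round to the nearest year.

10 years

Daily generation = 5.06 kW × 3.80 h = 19.23 kWh
Annual generation = 19.23 × 365 = 7018.2 kWh
Annual savings = 7018.2 × $0.203 = $1,424.70
Payback = $14,100 / $1,424.70 = 9.9 years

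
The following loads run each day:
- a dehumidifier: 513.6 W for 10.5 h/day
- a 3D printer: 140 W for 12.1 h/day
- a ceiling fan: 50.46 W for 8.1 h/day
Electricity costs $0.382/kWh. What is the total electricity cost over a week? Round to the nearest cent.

$20.04

dehumidifier: 513.6 W × 10.5 h × 7 d = 37,750 Wh = 37.75 kWh
3D printer: 140 W × 12.1 h × 7 d = 11,858 Wh = 11.86 kWh
ceiling fan: 50.46 W × 8.1 h × 7 d = 2,861 Wh = 2.861 kWh
Total energy = 37.75 + 11.86 + 2.861 = 52.47 kWh
Cost = 52.47 kWh × $0.382 = $20.04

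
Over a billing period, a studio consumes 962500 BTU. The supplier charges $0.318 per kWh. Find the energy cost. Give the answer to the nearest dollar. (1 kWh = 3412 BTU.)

$90

962500 BTU × (0.00029308 kWh/BTU) = 282.1 kWh
Cost = 282.1 kWh × $0.318/kWh = $89.71 ≈ $90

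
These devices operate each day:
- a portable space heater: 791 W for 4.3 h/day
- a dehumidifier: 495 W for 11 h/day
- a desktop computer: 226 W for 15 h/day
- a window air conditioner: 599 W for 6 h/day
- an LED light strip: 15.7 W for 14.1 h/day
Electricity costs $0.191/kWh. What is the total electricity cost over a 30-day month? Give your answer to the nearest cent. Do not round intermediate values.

$91.98

portable space heater: 791 W × 4.3 h × 30 d = 102,039 Wh = 102 kWh
dehumidifier: 495 W × 11 h × 30 d = 163,350 Wh = 163.3 kWh
desktop computer: 226 W × 15 h × 30 d = 101,700 Wh = 101.7 kWh
window air conditioner: 599 W × 6 h × 30 d = 107,820 Wh = 107.8 kWh
LED light strip: 15.7 W × 14.1 h × 30 d = 6,641 Wh = 6.641 kWh
Total energy = 102 + 163.3 + 101.7 + 107.8 + 6.641 = 481.6 kWh
Cost = 481.6 kWh × $0.191 = $91.98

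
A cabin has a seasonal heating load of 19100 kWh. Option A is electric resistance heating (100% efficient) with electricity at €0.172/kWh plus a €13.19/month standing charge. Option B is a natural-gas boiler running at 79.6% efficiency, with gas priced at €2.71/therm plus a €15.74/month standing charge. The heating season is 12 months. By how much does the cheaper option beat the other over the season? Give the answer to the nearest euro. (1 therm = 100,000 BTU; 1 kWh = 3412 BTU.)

€1036

Heat load = 19100 kWh × 3412 = 65,169,200 BTU
Gas: input = 65,169,200 / 0.796 = 81,870,854 BTU = 818.7 therm → 818.7 × €2.71 = €2,218.70; + 12 × €15.74 standing = €2,407.58
Electric: 65,169,200 BTU / 3412 = 19,100 kWh → × €0.172 = €3,285.20; + 12 × €13.19 standing = €3,443.48
Difference = |€2,407.58 − €3,443.48| = €1,035.90 ≈ €1036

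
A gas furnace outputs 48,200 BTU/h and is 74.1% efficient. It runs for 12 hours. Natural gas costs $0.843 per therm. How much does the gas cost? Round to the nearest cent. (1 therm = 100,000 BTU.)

$6.58

Heat delivered = 48,200 BTU/h × 12 h = 578,400 BTU
Gas input = 578,400 / 0.741 = 780,567 BTU
= 780,567 / 100,000 = 7.806 therm
Cost = 7.806 × $0.843/therm = $6.58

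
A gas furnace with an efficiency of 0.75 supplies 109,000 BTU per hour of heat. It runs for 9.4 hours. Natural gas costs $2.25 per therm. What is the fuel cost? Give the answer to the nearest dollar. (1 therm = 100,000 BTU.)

Heat delivered = 109,000 BTU/h × 9.4 h = 1,024,600 BTU
Gas input = 1,024,600 / 0.75 = 1,366,133 BTU
= 1,366,133 / 100,000 = 13.66 therm
Cost = 13.66 × $2.25/therm = $30.74 ≈ $31

$31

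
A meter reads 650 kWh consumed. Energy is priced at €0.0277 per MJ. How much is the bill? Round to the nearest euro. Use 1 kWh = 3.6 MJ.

€65

650 kWh × (3.6 MJ/kWh) = 2,340 MJ
Cost = 2,340 MJ × €0.0277/MJ = €64.82 ≈ €65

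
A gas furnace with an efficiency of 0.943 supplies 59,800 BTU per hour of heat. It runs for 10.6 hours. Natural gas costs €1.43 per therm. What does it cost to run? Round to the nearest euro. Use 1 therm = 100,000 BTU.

€10

Heat delivered = 59,800 BTU/h × 10.6 h = 633,880 BTU
Gas input = 633,880 / 0.943 = 672,195 BTU
= 672,195 / 100,000 = 6.722 therm
Cost = 6.722 × €1.43/therm = €9.61 ≈ €10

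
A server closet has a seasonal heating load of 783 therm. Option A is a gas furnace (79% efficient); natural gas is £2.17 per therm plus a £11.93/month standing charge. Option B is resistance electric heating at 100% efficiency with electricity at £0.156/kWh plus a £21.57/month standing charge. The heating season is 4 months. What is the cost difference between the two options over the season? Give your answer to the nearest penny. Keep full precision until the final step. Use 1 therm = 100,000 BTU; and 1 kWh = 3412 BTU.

£1467.74

Heat load = 783 therm × 100,000 = 78,300,000 BTU
Gas: input = 78,300,000 / 0.79 = 99,113,924 BTU = 991.1 therm → 991.1 × £2.17 = £2,150.77; + 4 × £11.93 standing = £2,198.49
Electric: 78,300,000 BTU / 3412 = 22,950 kWh → × £0.156 = £3,579.95; + 4 × £21.57 standing = £3,666.23
Difference = |£2,198.49 − £3,666.23| = £1,467.74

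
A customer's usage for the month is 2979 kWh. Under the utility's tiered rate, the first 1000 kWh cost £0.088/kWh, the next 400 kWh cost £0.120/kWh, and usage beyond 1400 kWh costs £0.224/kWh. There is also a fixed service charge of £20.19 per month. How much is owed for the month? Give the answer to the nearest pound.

First 1000 kWh × £0.088 = £88.00
Next 400 kWh × £0.120 = £48.00
Remaining 1579 kWh × £0.224 = £353.70
Energy charge = £489.70; + service £20.19 = £509.89 ≈ £510

£510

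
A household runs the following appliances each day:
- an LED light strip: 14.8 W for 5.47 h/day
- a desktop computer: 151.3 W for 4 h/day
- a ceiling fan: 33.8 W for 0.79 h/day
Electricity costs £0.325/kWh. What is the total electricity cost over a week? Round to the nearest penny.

LED light strip: 14.8 W × 5.47 h × 7 d = 567 Wh = 0.5667 kWh
desktop computer: 151.3 W × 4 h × 7 d = 4,236 Wh = 4.236 kWh
ceiling fan: 33.8 W × 0.79 h × 7 d = 187 Wh = 0.1869 kWh
Total energy = 0.5667 + 4.236 + 0.1869 = 4.99 kWh
Cost = 4.99 kWh × £0.325 = £1.62

£1.62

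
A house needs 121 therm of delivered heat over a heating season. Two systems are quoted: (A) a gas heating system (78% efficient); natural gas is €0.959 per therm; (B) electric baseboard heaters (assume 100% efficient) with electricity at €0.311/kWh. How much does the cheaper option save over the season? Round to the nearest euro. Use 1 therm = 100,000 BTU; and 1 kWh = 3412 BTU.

€954

Heat load = 121 therm × 100,000 = 12,100,000 BTU
Gas: input = 12,100,000 / 0.78 = 15,512,821 BTU = 155.1 therm → 155.1 × €0.959 = €148.77
Electric: 12,100,000 BTU / 3412 = 3,546 kWh → × €0.311 = €1,102.90
Difference = |€148.77 − €1,102.90| = €954.13 ≈ €954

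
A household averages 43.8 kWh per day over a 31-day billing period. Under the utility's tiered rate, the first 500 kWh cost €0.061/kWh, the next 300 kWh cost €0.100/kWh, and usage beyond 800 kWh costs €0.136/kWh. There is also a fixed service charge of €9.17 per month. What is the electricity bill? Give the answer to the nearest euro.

€146

Usage = 43.8 kWh/day × 31 days = 1357.8 kWh
First 500 kWh × €0.061 = €30.50
Next 300 kWh × €0.100 = €30.00
Remaining 557.8 kWh × €0.136 = €75.86
Energy charge = €136.36; + service €9.17 = €145.53 ≈ €146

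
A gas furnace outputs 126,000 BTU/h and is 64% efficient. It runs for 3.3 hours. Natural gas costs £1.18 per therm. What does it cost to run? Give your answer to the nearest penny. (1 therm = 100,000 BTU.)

£7.67

Heat delivered = 126,000 BTU/h × 3.3 h = 415,800 BTU
Gas input = 415,800 / 0.64 = 649,688 BTU
= 649,688 / 100,000 = 6.497 therm
Cost = 6.497 × £1.18/therm = £7.67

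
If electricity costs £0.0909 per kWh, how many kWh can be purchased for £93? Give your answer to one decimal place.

1023.1 kWh

£93 / £0.0909 per kWh = 1,023 kWh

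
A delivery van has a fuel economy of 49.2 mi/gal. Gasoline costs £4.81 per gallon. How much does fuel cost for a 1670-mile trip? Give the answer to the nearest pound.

Fuel = 1670 mi / 49.2 mpg = 33.94 gal
Cost = 33.94 gal × £4.81/gal = £163.27 ≈ £163

£163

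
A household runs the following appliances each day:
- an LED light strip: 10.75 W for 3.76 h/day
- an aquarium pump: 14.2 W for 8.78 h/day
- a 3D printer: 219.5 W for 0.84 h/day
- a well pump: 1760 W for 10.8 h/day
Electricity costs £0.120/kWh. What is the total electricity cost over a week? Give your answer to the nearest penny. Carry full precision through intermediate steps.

LED light strip: 10.75 W × 3.76 h × 7 d = 283 Wh = 0.2829 kWh
aquarium pump: 14.2 W × 8.78 h × 7 d = 873 Wh = 0.8727 kWh
3D printer: 219.5 W × 0.84 h × 7 d = 1,291 Wh = 1.291 kWh
well pump: 1760 W × 10.8 h × 7 d = 133,056 Wh = 133.1 kWh
Total energy = 0.2829 + 0.8727 + 1.291 + 133.1 = 135.5 kWh
Cost = 135.5 kWh × £0.120 = £16.26

£16.26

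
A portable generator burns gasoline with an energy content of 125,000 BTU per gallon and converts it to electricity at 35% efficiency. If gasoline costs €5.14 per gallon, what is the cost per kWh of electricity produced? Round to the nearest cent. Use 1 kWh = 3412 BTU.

Electrical output per gallon = 125,000 BTU × 0.35 / 3412 BTU/kWh = 12.82 kWh
Cost per kWh = €5.14 / 12.82 kWh = €0.401

€0.40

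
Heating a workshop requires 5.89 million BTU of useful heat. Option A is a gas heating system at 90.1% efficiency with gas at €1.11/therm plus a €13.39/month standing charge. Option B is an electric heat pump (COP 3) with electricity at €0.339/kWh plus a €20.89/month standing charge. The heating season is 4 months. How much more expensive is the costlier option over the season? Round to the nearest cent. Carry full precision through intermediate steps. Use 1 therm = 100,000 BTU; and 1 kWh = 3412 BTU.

Heat load = 5.89 × 10⁶ BTU = 5,890,000 BTU
Gas: input = 5,890,000 / 0.901 = 6,537,181 BTU = 65.37 therm → 65.37 × €1.11 = €72.56; + 4 × €13.39 standing = €126.12
Heat pump: 5,890,000 BTU / 3412 = 1,726 kWh heat; / 3 = 575.4 kWh in → × €0.339 = €195.07; + 4 × €20.89 standing = €278.63
Difference = |€126.12 − €278.63| = €152.50

€152.50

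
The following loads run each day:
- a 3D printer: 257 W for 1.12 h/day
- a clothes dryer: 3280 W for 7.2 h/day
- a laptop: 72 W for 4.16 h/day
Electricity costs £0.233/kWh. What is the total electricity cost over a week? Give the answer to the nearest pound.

3D printer: 257 W × 1.12 h × 7 d = 2,015 Wh = 2.015 kWh
clothes dryer: 3280 W × 7.2 h × 7 d = 165,312 Wh = 165.3 kWh
laptop: 72 W × 4.16 h × 7 d = 2,097 Wh = 2.097 kWh
Total energy = 2.015 + 165.3 + 2.097 = 169.4 kWh
Cost = 169.4 kWh × £0.233 = £39.48 ≈ £39

£39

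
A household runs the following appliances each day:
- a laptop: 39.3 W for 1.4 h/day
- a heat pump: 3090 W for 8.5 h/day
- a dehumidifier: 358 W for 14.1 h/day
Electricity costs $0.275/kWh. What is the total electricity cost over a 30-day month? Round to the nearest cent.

$258.78

laptop: 39.3 W × 1.4 h × 30 d = 1,651 Wh = 1.651 kWh
heat pump: 3090 W × 8.5 h × 30 d = 787,950 Wh = 788 kWh
dehumidifier: 358 W × 14.1 h × 30 d = 151,434 Wh = 151.4 kWh
Total energy = 1.651 + 788 + 151.4 = 941 kWh
Cost = 941 kWh × $0.275 = $258.78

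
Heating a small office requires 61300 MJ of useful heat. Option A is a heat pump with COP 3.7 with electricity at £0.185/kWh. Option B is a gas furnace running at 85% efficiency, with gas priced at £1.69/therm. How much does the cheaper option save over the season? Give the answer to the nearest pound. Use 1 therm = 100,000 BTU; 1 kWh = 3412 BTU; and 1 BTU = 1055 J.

Heat load = 61300 MJ = 61,300,000,000 J / 1055 = 58,104,265 BTU
Gas: input = 58,104,265 / 0.85 = 68,357,959 BTU = 683.6 therm → 683.6 × £1.69 = £1,155.25
Heat pump: 58,104,265 BTU / 3412 = 17,030 kWh heat; / 3.7 = 4,603 kWh in → × £0.185 = £851.47
Difference = |£1,155.25 − £851.47| = £303.78 ≈ £304

£304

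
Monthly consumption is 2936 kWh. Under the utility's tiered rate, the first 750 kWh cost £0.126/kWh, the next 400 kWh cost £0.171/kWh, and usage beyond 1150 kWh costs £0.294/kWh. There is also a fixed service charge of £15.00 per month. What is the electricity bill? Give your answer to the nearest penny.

£702.98

First 750 kWh × £0.126 = £94.50
Next 400 kWh × £0.171 = £68.40
Remaining 1786 kWh × £0.294 = £525.08
Energy charge = £687.98; + service £15.00 = £702.98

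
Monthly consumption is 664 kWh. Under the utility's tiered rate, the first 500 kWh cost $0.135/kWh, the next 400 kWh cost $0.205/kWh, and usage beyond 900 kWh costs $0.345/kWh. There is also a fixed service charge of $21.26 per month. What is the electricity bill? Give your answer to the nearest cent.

First 500 kWh × $0.135 = $67.50
Next 164 kWh × $0.205 = $33.62
Remaining tier: 0 kWh (not reached)
Energy charge = $101.12; + service $21.26 = $122.38

$122.38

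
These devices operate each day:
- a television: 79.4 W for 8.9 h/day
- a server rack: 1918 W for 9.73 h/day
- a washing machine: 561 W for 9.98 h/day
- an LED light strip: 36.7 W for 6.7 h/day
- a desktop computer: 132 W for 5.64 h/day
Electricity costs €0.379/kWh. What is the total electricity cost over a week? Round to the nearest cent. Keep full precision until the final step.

€68.87

television: 79.4 W × 8.9 h × 7 d = 4,947 Wh = 4.947 kWh
server rack: 1918 W × 9.73 h × 7 d = 130,635 Wh = 130.6 kWh
washing machine: 561 W × 9.98 h × 7 d = 39,191 Wh = 39.19 kWh
LED light strip: 36.7 W × 6.7 h × 7 d = 1,721 Wh = 1.721 kWh
desktop computer: 132 W × 5.64 h × 7 d = 5,211 Wh = 5.211 kWh
Total energy = 4.947 + 130.6 + 39.19 + 1.721 + 5.211 = 181.7 kWh
Cost = 181.7 kWh × €0.379 = €68.87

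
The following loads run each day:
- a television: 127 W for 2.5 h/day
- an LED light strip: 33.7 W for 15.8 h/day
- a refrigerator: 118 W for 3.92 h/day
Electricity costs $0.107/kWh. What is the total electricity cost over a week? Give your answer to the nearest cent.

$0.98

television: 127 W × 2.5 h × 7 d = 2,222 Wh = 2.223 kWh
LED light strip: 33.7 W × 15.8 h × 7 d = 3,727 Wh = 3.727 kWh
refrigerator: 118 W × 3.92 h × 7 d = 3,238 Wh = 3.238 kWh
Total energy = 2.223 + 3.727 + 3.238 = 9.188 kWh
Cost = 9.188 kWh × $0.107 = $0.98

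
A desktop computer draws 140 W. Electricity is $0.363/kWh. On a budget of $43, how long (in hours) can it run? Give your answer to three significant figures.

Energy budget = $43 / $0.363 per kWh = 118.5 kWh = 118,457 Wh
Runtime = 118,457 Wh / 140 W = 846.1 h

846 h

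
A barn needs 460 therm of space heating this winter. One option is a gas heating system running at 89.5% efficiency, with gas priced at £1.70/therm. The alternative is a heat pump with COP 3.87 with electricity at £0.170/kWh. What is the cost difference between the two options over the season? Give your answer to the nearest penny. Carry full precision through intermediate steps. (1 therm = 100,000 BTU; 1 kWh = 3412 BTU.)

£281.52

Heat load = 460 therm × 100,000 = 46,000,000 BTU
Gas: input = 46,000,000 / 0.895 = 51,396,648 BTU = 514 therm → 514 × £1.70 = £873.74
Heat pump: 46,000,000 BTU / 3412 = 13,480 kWh heat; / 3.87 = 3,484 kWh in → × £0.170 = £592.23
Difference = |£873.74 − £592.23| = £281.52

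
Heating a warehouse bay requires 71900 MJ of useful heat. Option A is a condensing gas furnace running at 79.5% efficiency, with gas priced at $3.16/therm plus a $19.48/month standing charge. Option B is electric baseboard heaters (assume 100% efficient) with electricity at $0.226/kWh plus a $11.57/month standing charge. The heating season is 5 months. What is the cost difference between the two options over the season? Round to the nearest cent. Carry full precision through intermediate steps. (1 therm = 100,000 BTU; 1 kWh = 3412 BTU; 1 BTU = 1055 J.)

$1765.68

Heat load = 71900 MJ = 71,900,000,000 J / 1055 = 68,151,659 BTU
Gas: input = 68,151,659 / 0.795 = 85,725,357 BTU = 857.3 therm → 857.3 × $3.16 = $2,708.92; + 5 × $19.48 standing = $2,806.32
Electric: 68,151,659 BTU / 3412 = 19,970 kWh → × $0.226 = $4,514.15; + 5 × $11.57 standing = $4,572.00
Difference = |$2,806.32 − $4,572.00| = $1,765.68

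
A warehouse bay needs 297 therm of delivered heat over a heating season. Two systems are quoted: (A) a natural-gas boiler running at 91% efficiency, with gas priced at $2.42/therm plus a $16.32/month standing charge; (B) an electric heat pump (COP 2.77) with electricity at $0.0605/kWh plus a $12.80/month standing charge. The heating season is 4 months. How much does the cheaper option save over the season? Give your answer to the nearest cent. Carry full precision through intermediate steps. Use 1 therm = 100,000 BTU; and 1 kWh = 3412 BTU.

$613.79

Heat load = 297 therm × 100,000 = 29,700,000 BTU
Gas: input = 29,700,000 / 0.91 = 32,637,363 BTU = 326.4 therm → 326.4 × $2.42 = $789.82; + 4 × $16.32 standing = $855.10
Heat pump: 29,700,000 BTU / 3412 = 8,705 kWh heat; / 2.77 = 3,142 kWh in → × $0.0605 = $190.12; + 4 × $12.80 standing = $241.32
Difference = |$855.10 − $241.32| = $613.79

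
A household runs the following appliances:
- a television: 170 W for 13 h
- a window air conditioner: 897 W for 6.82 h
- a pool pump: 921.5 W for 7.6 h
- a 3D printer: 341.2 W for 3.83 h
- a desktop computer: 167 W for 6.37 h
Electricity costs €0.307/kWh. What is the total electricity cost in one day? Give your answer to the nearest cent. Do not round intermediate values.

television: 170 W × 13 h = 2,210 Wh = 2.21 kWh
window air conditioner: 897 W × 6.82 h = 6,118 Wh = 6.118 kWh
pool pump: 921.5 W × 7.6 h = 7,003 Wh = 7.003 kWh
3D printer: 341.2 W × 3.83 h = 1,307 Wh = 1.307 kWh
desktop computer: 167 W × 6.37 h = 1,064 Wh = 1.064 kWh
Total energy = 2.21 + 6.118 + 7.003 + 1.307 + 1.064 = 17.7 kWh
Cost = 17.7 kWh × €0.307 = €5.43

€5.43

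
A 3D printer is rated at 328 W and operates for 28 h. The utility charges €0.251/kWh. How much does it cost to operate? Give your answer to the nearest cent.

€2.31

Energy = 328 W × 28 h = 9,184 Wh = 9.184 kWh
Cost = 9.184 kWh × €0.251/kWh = €2.31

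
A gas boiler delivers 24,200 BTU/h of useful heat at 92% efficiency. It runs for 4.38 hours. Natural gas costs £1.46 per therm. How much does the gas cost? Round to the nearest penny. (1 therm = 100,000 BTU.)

Heat delivered = 24,200 BTU/h × 4.38 h = 105,996 BTU
Gas input = 105,996 / 0.92 = 115,213 BTU
= 115,213 / 100,000 = 1.152 therm
Cost = 1.152 × £1.46/therm = £1.68

£1.68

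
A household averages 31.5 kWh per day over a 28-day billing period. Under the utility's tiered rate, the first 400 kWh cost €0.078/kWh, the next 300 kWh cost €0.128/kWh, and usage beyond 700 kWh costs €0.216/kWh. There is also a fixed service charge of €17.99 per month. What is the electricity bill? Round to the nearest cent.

Usage = 31.5 kWh/day × 28 days = 882 kWh
First 400 kWh × €0.078 = €31.20
Next 300 kWh × €0.128 = €38.40
Remaining 182 kWh × €0.216 = €39.31
Energy charge = €108.91; + service €17.99 = €126.90

€126.90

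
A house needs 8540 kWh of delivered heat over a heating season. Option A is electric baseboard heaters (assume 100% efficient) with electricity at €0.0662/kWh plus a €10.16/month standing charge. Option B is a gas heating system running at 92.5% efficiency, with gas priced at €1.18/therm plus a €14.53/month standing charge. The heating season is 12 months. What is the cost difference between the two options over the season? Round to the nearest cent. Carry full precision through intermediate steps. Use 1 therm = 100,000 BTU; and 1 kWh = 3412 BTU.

Heat load = 8540 kWh × 3412 = 29,138,480 BTU
Gas: input = 29,138,480 / 0.925 = 31,501,059 BTU = 315 therm → 315 × €1.18 = €371.71; + 12 × €14.53 standing = €546.07
Electric: 29,138,480 BTU / 3412 = 8,540 kWh → × €0.0662 = €565.35; + 12 × €10.16 standing = €687.27
Difference = |€546.07 − €687.27| = €141.20

€141.20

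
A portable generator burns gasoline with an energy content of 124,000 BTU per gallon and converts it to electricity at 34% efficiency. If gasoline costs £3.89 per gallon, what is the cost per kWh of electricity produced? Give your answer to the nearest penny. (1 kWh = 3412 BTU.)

£0.31

Electrical output per gallon = 124,000 BTU × 0.34 / 3412 BTU/kWh = 12.36 kWh
Cost per kWh = £3.89 / 12.36 kWh = £0.315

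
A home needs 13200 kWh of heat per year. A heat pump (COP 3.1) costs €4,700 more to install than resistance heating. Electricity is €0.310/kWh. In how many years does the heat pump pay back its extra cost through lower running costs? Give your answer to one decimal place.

1.7 years

Resistance: 13200 kWh × €0.310 = €4,092.00/yr
Heat pump: 13200 / 3.1 = 4258 kWh in → × €0.310 = €1,320.00/yr
Annual savings = €2,772.00
Payback = €4,700 / €2,772.00 = 1.7 years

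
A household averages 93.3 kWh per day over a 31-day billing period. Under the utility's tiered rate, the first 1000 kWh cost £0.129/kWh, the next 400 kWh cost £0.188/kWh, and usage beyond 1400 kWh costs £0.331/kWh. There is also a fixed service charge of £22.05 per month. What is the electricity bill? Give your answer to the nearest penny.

£720.20

Usage = 93.3 kWh/day × 31 days = 2892.3 kWh
First 1000 kWh × £0.129 = £129.00
Next 400 kWh × £0.188 = £75.20
Remaining 1492.3 kWh × £0.331 = £493.95
Energy charge = £698.15; + service £22.05 = £720.20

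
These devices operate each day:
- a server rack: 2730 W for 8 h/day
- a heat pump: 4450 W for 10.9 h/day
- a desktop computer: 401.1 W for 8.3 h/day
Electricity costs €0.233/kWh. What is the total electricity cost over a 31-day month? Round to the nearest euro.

server rack: 2730 W × 8 h × 31 d = 677,040 Wh = 677 kWh
heat pump: 4450 W × 10.9 h × 31 d = 1,503,655 Wh = 1,504 kWh
desktop computer: 401.1 W × 8.3 h × 31 d = 103,203 Wh = 103.2 kWh
Total energy = 677 + 1,504 + 103.2 = 2,284 kWh
Cost = 2,284 kWh × €0.233 = €532.15 ≈ €532

€532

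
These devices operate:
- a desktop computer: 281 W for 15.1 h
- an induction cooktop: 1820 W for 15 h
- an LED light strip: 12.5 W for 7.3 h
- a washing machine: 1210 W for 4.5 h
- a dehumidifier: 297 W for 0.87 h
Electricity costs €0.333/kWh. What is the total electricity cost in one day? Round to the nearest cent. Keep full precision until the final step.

desktop computer: 281 W × 15.1 h = 4,243 Wh = 4.243 kWh
induction cooktop: 1820 W × 15 h = 27,300 Wh = 27.3 kWh
LED light strip: 12.5 W × 7.3 h = 91 Wh = 0.09125 kWh
washing machine: 1210 W × 4.5 h = 5,445 Wh = 5.445 kWh
dehumidifier: 297 W × 0.87 h = 258 Wh = 0.2584 kWh
Total energy = 4.243 + 27.3 + 0.09125 + 5.445 + 0.2584 = 37.34 kWh
Cost = 37.34 kWh × €0.333 = €12.43

€12.43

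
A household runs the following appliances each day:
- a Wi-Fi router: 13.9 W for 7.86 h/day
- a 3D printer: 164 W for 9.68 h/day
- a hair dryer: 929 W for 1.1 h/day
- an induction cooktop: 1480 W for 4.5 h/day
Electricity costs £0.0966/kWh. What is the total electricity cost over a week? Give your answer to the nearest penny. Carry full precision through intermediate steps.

£6.34

Wi-Fi router: 13.9 W × 7.86 h × 7 d = 765 Wh = 0.7648 kWh
3D printer: 164 W × 9.68 h × 7 d = 11,113 Wh = 11.11 kWh
hair dryer: 929 W × 1.1 h × 7 d = 7,153 Wh = 7.153 kWh
induction cooktop: 1480 W × 4.5 h × 7 d = 46,620 Wh = 46.62 kWh
Total energy = 0.7648 + 11.11 + 7.153 + 46.62 = 65.65 kWh
Cost = 65.65 kWh × £0.0966 = £6.34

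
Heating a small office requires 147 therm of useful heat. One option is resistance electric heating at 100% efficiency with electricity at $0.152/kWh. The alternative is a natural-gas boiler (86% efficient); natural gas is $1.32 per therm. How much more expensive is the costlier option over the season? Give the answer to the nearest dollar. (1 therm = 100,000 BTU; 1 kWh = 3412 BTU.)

Heat load = 147 therm × 100,000 = 14,700,000 BTU
Gas: input = 14,700,000 / 0.86 = 17,093,023 BTU = 170.9 therm → 170.9 × $1.32 = $225.63
Electric: 14,700,000 BTU / 3412 = 4,308 kWh → × $0.152 = $654.87
Difference = |$225.63 − $654.87| = $429.24 ≈ $429

$429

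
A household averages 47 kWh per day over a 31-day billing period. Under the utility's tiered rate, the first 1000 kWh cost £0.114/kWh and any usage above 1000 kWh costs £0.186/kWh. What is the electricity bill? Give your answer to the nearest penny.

Usage = 47 kWh/day × 31 days = 1457 kWh
First 1000 kWh × £0.114 = £114.00
Remaining 457 kWh × £0.186 = £85.00
Total = £199.00

£199.00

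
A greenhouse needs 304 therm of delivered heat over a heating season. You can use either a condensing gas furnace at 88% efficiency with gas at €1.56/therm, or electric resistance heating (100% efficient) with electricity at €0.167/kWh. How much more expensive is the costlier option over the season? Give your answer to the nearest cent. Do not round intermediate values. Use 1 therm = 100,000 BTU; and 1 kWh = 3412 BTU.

Heat load = 304 therm × 100,000 = 30,400,000 BTU
Gas: input = 30,400,000 / 0.88 = 34,545,455 BTU = 345.5 therm → 345.5 × €1.56 = €538.91
Electric: 30,400,000 BTU / 3412 = 8,910 kWh → × €0.167 = €1,487.92
Difference = |€538.91 − €1,487.92| = €949.02

€949.02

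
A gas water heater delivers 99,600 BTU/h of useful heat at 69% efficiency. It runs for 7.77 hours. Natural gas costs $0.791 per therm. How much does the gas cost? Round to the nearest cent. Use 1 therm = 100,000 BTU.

$8.87

Heat delivered = 99,600 BTU/h × 7.77 h = 773,892 BTU
Gas input = 773,892 / 0.69 = 1,121,583 BTU
= 1,121,583 / 100,000 = 11.22 therm
Cost = 11.22 × $0.791/therm = $8.87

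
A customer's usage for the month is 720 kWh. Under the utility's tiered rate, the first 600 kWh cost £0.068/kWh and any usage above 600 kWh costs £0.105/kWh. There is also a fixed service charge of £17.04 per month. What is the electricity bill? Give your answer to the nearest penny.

First 600 kWh × £0.068 = £40.80
Remaining 120 kWh × £0.105 = £12.60
Energy charge = £53.40; + service £17.04 = £70.44

£70.44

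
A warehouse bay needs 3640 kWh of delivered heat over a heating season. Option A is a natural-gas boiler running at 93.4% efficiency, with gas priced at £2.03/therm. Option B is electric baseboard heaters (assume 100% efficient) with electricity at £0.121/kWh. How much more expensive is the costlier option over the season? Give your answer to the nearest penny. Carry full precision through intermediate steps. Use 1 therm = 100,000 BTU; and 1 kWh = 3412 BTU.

Heat load = 3640 kWh × 3412 = 12,419,680 BTU
Gas: input = 12,419,680 / 0.934 = 13,297,302 BTU = 133 therm → 133 × £2.03 = £269.94
Electric: 12,419,680 BTU / 3412 = 3,640 kWh → × £0.121 = £440.44
Difference = |£269.94 − £440.44| = £170.50

£170.50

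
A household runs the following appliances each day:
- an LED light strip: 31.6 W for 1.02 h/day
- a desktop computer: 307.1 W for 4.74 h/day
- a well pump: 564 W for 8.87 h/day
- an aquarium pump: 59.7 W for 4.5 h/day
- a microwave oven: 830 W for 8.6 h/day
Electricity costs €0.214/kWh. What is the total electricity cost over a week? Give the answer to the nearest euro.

€21

LED light strip: 31.6 W × 1.02 h × 7 d = 226 Wh = 0.2256 kWh
desktop computer: 307.1 W × 4.74 h × 7 d = 10,190 Wh = 10.19 kWh
well pump: 564 W × 8.87 h × 7 d = 35,019 Wh = 35.02 kWh
aquarium pump: 59.7 W × 4.5 h × 7 d = 1,881 Wh = 1.881 kWh
microwave oven: 830 W × 8.6 h × 7 d = 49,966 Wh = 49.97 kWh
Total energy = 0.2256 + 10.19 + 35.02 + 1.881 + 49.97 = 97.28 kWh
Cost = 97.28 kWh × €0.214 = €20.82 ≈ €21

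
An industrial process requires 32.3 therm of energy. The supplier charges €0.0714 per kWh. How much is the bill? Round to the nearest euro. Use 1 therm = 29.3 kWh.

32.3 therm × (29.3 kWh/therm) = 946.4 kWh
Cost = 946.4 kWh × €0.0714/kWh = €67.57 ≈ €68

€68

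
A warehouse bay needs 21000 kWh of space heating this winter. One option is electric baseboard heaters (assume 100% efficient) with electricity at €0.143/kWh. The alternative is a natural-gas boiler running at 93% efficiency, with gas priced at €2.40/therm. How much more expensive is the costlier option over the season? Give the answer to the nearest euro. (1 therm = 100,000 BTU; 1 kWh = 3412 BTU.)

Heat load = 21000 kWh × 3412 = 71,652,000 BTU
Gas: input = 71,652,000 / 0.93 = 77,045,161 BTU = 770.5 therm → 770.5 × €2.40 = €1,849.08
Electric: 71,652,000 BTU / 3412 = 21,000 kWh → × €0.143 = €3,003.00
Difference = |€1,849.08 − €3,003.00| = €1,153.92 ≈ €1154

€1154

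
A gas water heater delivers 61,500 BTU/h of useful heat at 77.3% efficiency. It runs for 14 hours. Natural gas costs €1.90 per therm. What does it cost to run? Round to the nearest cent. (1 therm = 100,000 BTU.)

Heat delivered = 61,500 BTU/h × 14 h = 861,000 BTU
Gas input = 861,000 / 0.773 = 1,113,842 BTU
= 1,113,842 / 100,000 = 11.14 therm
Cost = 11.14 × €1.90/therm = €21.16

€21.16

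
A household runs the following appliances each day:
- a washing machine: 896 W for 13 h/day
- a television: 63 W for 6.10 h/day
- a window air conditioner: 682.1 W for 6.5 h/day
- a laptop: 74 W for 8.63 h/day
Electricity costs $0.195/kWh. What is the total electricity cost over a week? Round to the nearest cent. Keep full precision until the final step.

washing machine: 896 W × 13 h × 7 d = 81,536 Wh = 81.54 kWh
television: 63 W × 6.10 h × 7 d = 2,690 Wh = 2.69 kWh
window air conditioner: 682.1 W × 6.5 h × 7 d = 31,036 Wh = 31.04 kWh
laptop: 74 W × 8.63 h × 7 d = 4,470 Wh = 4.47 kWh
Total energy = 81.54 + 2.69 + 31.04 + 4.47 = 119.7 kWh
Cost = 119.7 kWh × $0.195 = $23.35

$23.35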